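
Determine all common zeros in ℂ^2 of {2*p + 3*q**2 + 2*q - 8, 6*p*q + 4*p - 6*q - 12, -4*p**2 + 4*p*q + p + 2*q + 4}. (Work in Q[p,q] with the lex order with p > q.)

{(0, -2)}

Compute a lex Gröbner basis by Buchberger's algorithm.
f_1 = 2*p + 3*q**2 + 2*q - 8, LT = p.
f_2 = 6*p*q + 4*p - 6*q - 12, LT = p*q.
f_3 = -4*p**2 + 4*p*q + p + 2*q + 4, LT = p**2.

S(f_1,f_2): lcm = p*q. S = -2/3*p + 3/2*q**3 + q**2 - 3*q + 2.
  leading term p: subtract (-1/3)·f_1 from -2/3*p + 3/2*q**3 + q**2 - 3*q + 2 → 3/2*q**3 + 2*q**2 - 7/3*q - 2/3
  leading term q**3: no divisor's leading term divides it; move 3/2*q**3 to the remainder.
  leading term q**2: no divisor's leading term divides it; move 2*q**2 to the remainder.
  leading term q: no divisor's leading term divides it; move -7/3*q to the remainder.
  leading term 1: no divisor's leading term divides it; move -2/3 to the remainder.
  remainder 3/2*q**3 + 2*q**2 - 7/3*q - 2/3 ≠ 0; add h_4 = 3/2*q**3 + 2*q**2 - 7/3*q - 2/3 to the basis.

S(f_1,f_3): lcm = p**2. S = 3/2*p*q**2 + 2*p*q - 15/4*p + 1/2*q + 1.
  leading term p*q**2: subtract (3/4*q**2)·f_1 from 3/2*p*q**2 + 2*p*q - 15/4*p + 1/2*q + 1 → 2*p*q - 15/4*p - 9/4*q**4 - 3/2*q**3 + 6*q**2 + 1/2*q + 1
  leading term p*q: subtract (q)·f_1 from 2*p*q - 15/4*p - 9/4*q**4 - 3/2*q**3 + 6*q**2 + 1/2*q + 1 → -15/4*p - 9/4*q**4 - 9/2*q**3 + 4*q**2 + 17/2*q + 1
  leading term p: subtract (-15/8)·f_1 from -15/4*p - 9/4*q**4 - 9/2*q**3 + 4*q**2 + 17/2*q + 1 → -9/4*q**4 - 9/2*q**3 + 77/8*q**2 + 49/4*q - 14
  leading term q**4: subtract (-3/2*q)·h_4 from -9/4*q**4 - 9/2*q**3 + 77/8*q**2 + 49/4*q - 14 → -3/2*q**3 + 49/8*q**2 + 45/4*q - 14
  leading term q**3: subtract (-1)·h_4 from -3/2*q**3 + 49/8*q**2 + 45/4*q - 14 → 65/8*q**2 + 107/12*q - 44/3
  leading term q**2: no divisor's leading term divides it; move 65/8*q**2 to the remainder.
  leading term q: no divisor's leading term divides it; move 107/12*q to the remainder.
  leading term 1: no divisor's leading term divides it; move -44/3 to the remainder.
  remainder 65/8*q**2 + 107/12*q - 44/3 ≠ 0; add h_5 = 65/8*q**2 + 107/12*q - 44/3 to the basis.

S(f_2,f_3): lcm = p**2*q. S = 2/3*p**2 + p*q**2 - 3/4*p*q - 2*p + 1/2*q**2 + q.
  leading term p**2: subtract (1/3*p)·f_1 from 2/3*p**2 + p*q**2 - 3/4*p*q - 2*p + 1/2*q**2 + q → -17/12*p*q + 2/3*p + 1/2*q**2 + q
  leading term p*q: subtract (-17/24*q)·f_1 from -17/12*p*q + 2/3*p + 1/2*q**2 + q → 2/3*p + 17/8*q**3 + 23/12*q**2 - 14/3*q
  leading term p: subtract (1/3)·f_1 from 2/3*p + 17/8*q**3 + 23/12*q**2 - 14/3*q → 17/8*q**3 + 11/12*q**2 - 16/3*q + 8/3
  leading term q**3: subtract (17/12)·h_4 from 17/8*q**3 + 11/12*q**2 - 16/3*q + 8/3 → -23/12*q**2 - 73/36*q + 65/18
  leading term q**2: subtract (-46/195)·h_5 from -23/12*q**2 - 73/36*q + 65/18 → 59/780*q + 59/390
  leading term q: no divisor's leading term divides it; move 59/780*q to the remainder.
  leading term 1: no divisor's leading term divides it; move 59/390 to the remainder.
  remainder 59/780*q + 59/390 ≠ 0; add h_6 = 59/780*q + 59/390 to the basis.

The other S-polynomials (S(f_1,h_4), S(f_2,h_4), S(f_3,h_4), S(f_1,h_5), S(f_2,h_5), S(f_3,h_5), S(h_4,h_5), S(f_1,h_6), S(f_2,h_6), S(f_3,h_6), S(h_4,h_6), S(h_5,h_6)) all reduce to 0 modulo the current basis, so we have a Gröbner basis.
Inter-reduce: drop elements whose leading term is divisible by another's, tail-reduce, and make monic.
Reduced Gröbner basis: {p, q + 2}.

From the last basis element, q + 2 = 0, so q takes values in {-2}. Each choice, substituted upward through the basis, yields the corresponding point(s) of the solution set.
  q = -2: the earlier basis element becomes p = 0, giving p = 0 — point (0, -2).
Check: every point annihilates each of the original generators.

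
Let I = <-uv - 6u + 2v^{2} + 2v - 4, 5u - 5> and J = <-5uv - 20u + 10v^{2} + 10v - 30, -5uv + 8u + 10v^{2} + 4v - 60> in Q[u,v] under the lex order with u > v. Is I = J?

Two ideals are equal iff their reduced Gröbner bases coincide (the reduced basis is unique for a fixed ordering).
Buchberger on the first generating set:
f_1 = -uv - 6u + 2v^{2} + 2v - 4, LT = uv.
f_2 = 5u - 5, LT = u.

S(f_1,f_2): lcm = uv. S = 6u - 2v^{2} - v + 4.
  leading term u: subtract (\tfrac{6}{5})·f_2 from 6u - 2v^{2} - v + 4 → -2v^{2} - v + 10
  leading term v^{2}: no divisor's leading term divides it; move -2v^{2} to the remainder.
  leading term v: no divisor's leading term divides it; move -v to the remainder.
  leading term 1: no divisor's leading term divides it; move 10 to the remainder.
  remainder -2v^{2} - v + 10 ≠ 0; add g_3 = -2v^{2} - v + 10 to the basis.

The other S-polynomials (S(f_1,g_3), S(f_2,g_3)) all reduce to 0 modulo the current basis, so we have a Gröbner basis.
Inter-reduce: drop elements whose leading term is divisible by another's, tail-reduce, and make monic.
Reduced Gröbner basis: {u - 1, v^{2} + \tfrac{1}{2}v - 5}.

Buchberger on the second generating set:
h_1 = -5uv - 20u + 10v^{2} + 10v - 30, LT = uv.
h_2 = -5uv + 8u + 10v^{2} + 4v - 60, LT = uv.

S(h_1,h_2): lcm = uv. S = \tfrac{28}{5}u - \tfrac{6}{5}v - 6.
  leading term u: no divisor's leading term divides it; move \tfrac{28}{5}u to the remainder.
  leading term v: no divisor's leading term divides it; move -\tfrac{6}{5}v to the remainder.
  leading term 1: no divisor's leading term divides it; move -6 to the remainder.
  remainder \tfrac{28}{5}u - \tfrac{6}{5}v - 6 ≠ 0; add k_3 = \tfrac{28}{5}u - \tfrac{6}{5}v - 6 to the basis.

S(h_1,k_3): lcm = uv. S = 4u - \tfrac{25}{14}v^{2} - \tfrac{13}{14}v + 6.
  leading term u: subtract (\tfrac{5}{7})·k_3 from 4u - \tfrac{25}{14}v^{2} - \tfrac{13}{14}v + 6 → -\tfrac{25}{14}v^{2} - \tfrac{1}{14}v + \tfrac{72}{7}
  leading term v^{2}: no divisor's leading term divides it; move -\tfrac{25}{14}v^{2} to the remainder.
  leading term v: no divisor's leading term divides it; move -\tfrac{1}{14}v to the remainder.
  leading term 1: no divisor's leading term divides it; move \tfrac{72}{7} to the remainder.
  remainder -\tfrac{25}{14}v^{2} - \tfrac{1}{14}v + \tfrac{72}{7} ≠ 0; add k_4 = -\tfrac{25}{14}v^{2} - \tfrac{1}{14}v + \tfrac{72}{7} to the basis.

The other S-polynomials (S(h_2,k_3), S(h_1,k_4), S(h_2,k_4), S(k_3,k_4)) all reduce to 0 modulo the current basis, so we have a Gröbner basis.
Inter-reduce: drop elements whose leading term is divisible by another's, tail-reduce, and make monic.
Reduced Gröbner basis: {u - \tfrac{3}{14}v - \tfrac{15}{14}, v^{2} + \tfrac{1}{25}v - \tfrac{144}{25}}.

These differ, so the ideals are not equal.

No, the ideals differ.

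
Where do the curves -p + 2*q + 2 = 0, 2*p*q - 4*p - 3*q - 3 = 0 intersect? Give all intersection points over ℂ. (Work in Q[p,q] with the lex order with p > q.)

Compute a lex Gröbner basis by Buchberger's algorithm.
f_1 = -p + 2*q + 2, LT = p.
f_2 = 2*p*q - 4*p - 3*q - 3, LT = p*q.

S(f_1,f_2): lcm = p*q. S = 2*p - 2*q**2 - 1/2*q + 3/2.
  reduce S modulo (f_1, f_2):
  remainder -2*q**2 + 7/2*q + 11/2 ≠ 0; add h_3 = -2*q**2 + 7/2*q + 11/2 to the basis.

The other S-polynomials (S(f_1,h_3), S(f_2,h_3)) all reduce to 0 modulo the current basis, so we have a Gröbner basis.
Inter-reduce: drop elements whose leading term is divisible by another's, tail-reduce, and make monic.
Reduced Gröbner basis: {p - 2*q - 2, q**2 - 7/4*q - 11/4}.

A lex Gröbner basis eliminates variables successively. Here q**2 - 7/4*q - 11/4 depends only on q, with roots {-1, 11/4}; lifting each root through the earlier basis elements recovers the full solutions.
  q = -1: the earlier basis element becomes p = 0, giving p = 0 — point (0, -1).
  q = 11/4: the earlier basis element becomes p - 15/2 = 0, giving p = 15/2 — point (15/2, 11/4).

{(0, -1), (15/2, 11/4)}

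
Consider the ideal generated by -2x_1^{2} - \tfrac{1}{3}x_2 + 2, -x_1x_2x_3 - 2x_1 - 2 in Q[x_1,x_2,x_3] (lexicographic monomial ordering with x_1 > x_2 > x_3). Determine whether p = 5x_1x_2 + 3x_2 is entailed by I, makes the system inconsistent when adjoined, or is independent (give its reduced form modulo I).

First compute the reduced Gröbner basis of I by Buchberger's algorithm.
f_1 = -2x_1^{2} - \tfrac{1}{3}x_2 + 2, LT = x_1^{2}.
f_2 = -x_1x_2x_3 - 2x_1 - 2, LT = x_1x_2x_3.

S(f_1,f_2): lcm = x_1^{2}x_2x_3. S = -2x_1^{2} - 2x_1 + \tfrac{1}{6}x_2^{2}x_3 - x_2x_3.
  reduce S modulo (f_1, f_2):
  remainder -2x_1 + \tfrac{1}{6}x_2^{2}x_3 - x_2x_3 + \tfrac{1}{3}x_2 - 2 ≠ 0; add h_3 = -2x_1 + \tfrac{1}{6}x_2^{2}x_3 - x_2x_3 + \tfrac{1}{3}x_2 - 2 to the basis.

S(f_2,h_3): lcm = x_1x_2x_3. S = 2x_1 + \tfrac{1}{12}x_2^{3}x_3^{2} - \tfrac{1}{2}x_2^{2}x_3^{2} + \tfrac{1}{6}x_2^{2}x_3 - x_2x_3 + 2.
  reduce S modulo (f_1, f_2, h_3):
  remainder \tfrac{1}{12}x_2^{3}x_3^{2} - \tfrac{1}{2}x_2^{2}x_3^{2} + \tfrac{1}{3}x_2^{2}x_3 - 2x_2x_3 + \tfrac{1}{3}x_2 ≠ 0; add h_4 = \tfrac{1}{12}x_2^{3}x_3^{2} - \tfrac{1}{2}x_2^{2}x_3^{2} + \tfrac{1}{3}x_2^{2}x_3 - 2x_2x_3 + \tfrac{1}{3}x_2 to the basis.

The other S-polynomials (S(f_1,h_3), S(f_1,h_4), S(f_2,h_4), S(h_3,h_4)) all reduce to 0 modulo the current basis, so we have a Gröbner basis.
Inter-reduce: drop elements whose leading term is divisible by another's, tail-reduce, and make monic.
Reduced Gröbner basis: {x_1 - \tfrac{1}{12}x_2^{2}x_3 + \tfrac{1}{2}x_2x_3 - \tfrac{1}{6}x_2 + 1, x_2^{3}x_3^{2} - 6x_2^{2}x_3^{2} + 4x_2^{2}x_3 - 24x_2x_3 + 4x_2}.
Label its elements g_1 = x_1 - \tfrac{1}{12}x_2^{2}x_3 + \tfrac{1}{2}x_2x_3 - \tfrac{1}{6}x_2 + 1, g_2 = x_2^{3}x_3^{2} - 6x_2^{2}x_3^{2} + 4x_2^{2}x_3 - 24x_2x_3 + 4x_2.

Reduce p = 5x_1x_2 + 3x_2 modulo G:
  leading term x_1x_2: subtract (5x_2)·g_1 from 5x_1x_2 + 3x_2 → \tfrac{5}{12}x_2^{3}x_3 - \tfrac{5}{2}x_2^{2}x_3 + \tfrac{5}{6}x_2^{2} - 2x_2
  leading term x_2^{3}x_3: no divisor's leading term divides it; move \tfrac{5}{12}x_2^{3}x_3 to the remainder.
  leading term x_2^{2}x_3: no divisor's leading term divides it; move -\tfrac{5}{2}x_2^{2}x_3 to the remainder.
  leading term x_2^{2}: no divisor's leading term divides it; move \tfrac{5}{6}x_2^{2} to the remainder.
  leading term x_2: no divisor's leading term divides it; move -2x_2 to the remainder.
  normal form = \tfrac{5}{12}x_2^{3}x_3 - \tfrac{5}{2}x_2^{2}x_3 + \tfrac{5}{6}x_2^{2} - 2x_2.
The normal form is nonzero, so p ∉ I. Since p minus its normal form lies in I, I + (p) = I + (r) where r = \tfrac{5}{12}x_2^{3}x_3 - \tfrac{5}{2}x_2^{2}x_3 + \tfrac{5}{6}x_2^{2} - 2x_2; decide whether this ideal is the whole ring.
Run Buchberger on G together with r (pairs among the g_i already reduce to 0 since G is a Gröbner basis):
g_1 = x_1 - \tfrac{1}{12}x_2^{2}x_3 + \tfrac{1}{2}x_2x_3 - \tfrac{1}{6}x_2 + 1, LT = x_1.
g_2 = x_2^{3}x_3^{2} - 6x_2^{2}x_3^{2} + 4x_2^{2}x_3 - 24x_2x_3 + 4x_2, LT = x_2^{3}x_3^{2}.
r = \tfrac{5}{12}x_2^{3}x_3 - \tfrac{5}{2}x_2^{2}x_3 + \tfrac{5}{6}x_2^{2} - 2x_2, LT = x_2^{3}x_3.

S(g_2,r): lcm = x_2^{3}x_3^{2}. S = 2x_2^{2}x_3 - \tfrac{96}{5}x_2x_3 + 4x_2.
  reduce S modulo (g_1, g_2, r):
  remainder 2x_2^{2}x_3 - \tfrac{96}{5}x_2x_3 + 4x_2 ≠ 0; add m_4 = 2x_2^{2}x_3 - \tfrac{96}{5}x_2x_3 + 4x_2 to the basis.

S(g_2,m_4): lcm = x_2^{3}x_3^{2}. S = \tfrac{18}{5}x_2^{2}x_3^{2} + 2x_2^{2}x_3 - 24x_2x_3 + 4x_2.
  reduce S modulo (g_1, g_2, r, m_4):
  remainder \tfrac{864}{25}x_2x_3^{2} - 12x_2x_3 ≠ 0; add m_5 = \tfrac{864}{25}x_2x_3^{2} - 12x_2x_3 to the basis.

S(r,m_4): lcm = x_2^{3}x_3. S = \tfrac{18}{5}x_2^{2}x_3 - \tfrac{24}{5}x_2.
  reduce S modulo (g_1, g_2, r, m_4, m_5):
  remainder \tfrac{864}{25}x_2x_3 - 12x_2 ≠ 0; add m_6 = \tfrac{864}{25}x_2x_3 - 12x_2 to the basis.

S(g_2,m_5): lcm = x_2^{3}x_3^{2}. S = \tfrac{25}{72}x_2^{3}x_3 - 6x_2^{2}x_3^{2} + 4x_2^{2}x_3 - 24x_2x_3 + 4x_2.
  reduce S modulo (g_1, g_2, r, m_4, m_5, m_6):
  remainder -\tfrac{25}{36}x_2^{2} + \tfrac{8}{3}x_2 ≠ 0; add m_7 = -\tfrac{25}{36}x_2^{2} + \tfrac{8}{3}x_2 to the basis.

The other S-polynomials (S(g_1,g_2), S(g_1,r), S(g_1,m_4), S(g_1,m_5), S(r,m_5), S(m_4,m_5), S(g_1,m_6), S(g_2,m_6), S(r,m_6), S(m_4,m_6), S(m_5,m_6), S(g_1,m_7), S(g_2,m_7), S(r,m_7), S(m_4,m_7), S(m_5,m_7), S(m_6,m_7)) all reduce to 0 modulo the current basis, so we have a Gröbner basis.
Inter-reduce: drop elements whose leading term is divisible by another's, tail-reduce, and make monic.
Reduced Gröbner basis: {x_1 - \tfrac{5}{48}x_2 + 1, x_2^{2} - \tfrac{96}{25}x_2, x_2x_3 - \tfrac{25}{72}x_2}.
The reduced Gröbner basis of I + (p) is {x_1 - \tfrac{5}{48}x_2 + 1, x_2^{2} - \tfrac{96}{25}x_2, x_2x_3 - \tfrac{25}{72}x_2} ≠ {1}, a proper ideal, so the enlarged system stays consistent: p is independent of I, with normal form \tfrac{5}{12}x_2^{3}x_3 - \tfrac{5}{2}x_2^{2}x_3 + \tfrac{5}{6}x_2^{2} - 2x_2.

The remainder on division by a Gröbner basis is unique — it is the normal form.

5x_1x_2 + 3x_2 is independent of I; its normal form modulo I is \tfrac{5}{12}x_2^{3}x_3 - \tfrac{5}{2}x_2^{2}x_3 + \tfrac{5}{6}x_2^{2} - 2x_2.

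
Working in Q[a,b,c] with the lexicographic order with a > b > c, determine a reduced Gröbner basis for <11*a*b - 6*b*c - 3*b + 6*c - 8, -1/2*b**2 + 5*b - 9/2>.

G = {a - 2/33*b*c + 8/99*b + 2/33*c - 107/99, b**2 - 10*b + 9}

f_1 = 11*a*b - 6*b*c - 3*b + 6*c - 8, LT = a*b.
f_2 = -1/2*b**2 + 5*b - 9/2, LT = b**2.

S(f_1,f_2): lcm = a*b**2. S = 10*a*b - 9*a - 6/11*b**2*c - 3/11*b**2 + 6/11*b*c - 8/11*b.
  leading term a*b: subtract (10/11)·f_1 from 10*a*b - 9*a - 6/11*b**2*c - 3/11*b**2 + 6/11*b*c - 8/11*b → -9*a - 6/11*b**2*c - 3/11*b**2 + 6*b*c + 2*b - 60/11*c + 80/11
  leading term a: no divisor's leading term divides it; move -9*a to the remainder.
  leading term b**2*c: subtract (12/11*c)·f_2 from -6/11*b**2*c - 3/11*b**2 + 6*b*c + 2*b - 60/11*c + 80/11 → -3/11*b**2 + 6/11*b*c + 2*b - 6/11*c + 80/11
  leading term b**2: subtract (6/11)·f_2 from -3/11*b**2 + 6/11*b*c + 2*b - 6/11*c + 80/11 → 6/11*b*c - 8/11*b - 6/11*c + 107/11
  leading term b*c: no divisor's leading term divides it; move 6/11*b*c to the remainder.
  leading term b: no divisor's leading term divides it; move -8/11*b to the remainder.
  leading term c: no divisor's leading term divides it; move -6/11*c to the remainder.
  leading term 1: no divisor's leading term divides it; move 107/11 to the remainder.
  remainder -9*a + 6/11*b*c - 8/11*b - 6/11*c + 107/11 ≠ 0; add g_3 = -9*a + 6/11*b*c - 8/11*b - 6/11*c + 107/11 to the basis.

S(f_1,g_3): lcm = a*b. S = 2/33*b**2*c - 8/99*b**2 - 20/33*b*c + 80/99*b + 6/11*c - 8/11.
  leading term b**2*c: subtract (-4/33*c)·f_2 from 2/33*b**2*c - 8/99*b**2 - 20/33*b*c + 80/99*b + 6/11*c - 8/11 → -8/99*b**2 + 80/99*b - 8/11
  leading term b**2: subtract (16/99)·f_2 from -8/99*b**2 + 80/99*b - 8/11 → 0
  remainder 0.

S(f_2,g_3): leading monomials are coprime, so the S-polynomial reduces to 0 (Buchberger's first criterion).
Every S-polynomial of the final basis reduces to 0, so we have a Gröbner basis.
Inter-reduce: drop elements whose leading term is divisible by another's, tail-reduce, and make monic.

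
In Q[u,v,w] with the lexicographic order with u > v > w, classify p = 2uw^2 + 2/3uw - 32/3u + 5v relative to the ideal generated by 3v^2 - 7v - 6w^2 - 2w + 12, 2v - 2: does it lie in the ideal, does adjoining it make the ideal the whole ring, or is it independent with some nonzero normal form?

2uw^2 + 2/3uw - 32/3u + 5v is independent of I; its normal form modulo I is -8u + 5.

First compute the reduced Gröbner basis of I by Buchberger's algorithm.
f_1 = 3v^2 - 7v - 6w^2 - 2w + 12, LT = v^2.
f_2 = 2v - 2, LT = v.

S(f_1,f_2): lcm = v^2. S = -4/3v - 2w^2 - 2/3w + 4.
  leading term v: subtract (-2/3)·f_2 from -4/3v - 2w^2 - 2/3w + 4 → -2w^2 - 2/3w + 8/3
  leading term w^2: no divisor's leading term divides it; move -2w^2 to the remainder.
  leading term w: no divisor's leading term divides it; move -2/3w to the remainder.
  leading term 1: no divisor's leading term divides it; move 8/3 to the remainder.
  remainder -2w^2 - 2/3w + 8/3 ≠ 0; add h_3 = -2w^2 - 2/3w + 8/3 to the basis.

The other S-polynomials (S(f_1,h_3), S(f_2,h_3)) all reduce to 0 modulo the current basis, so we have a Gröbner basis.
Inter-reduce: drop elements whose leading term is divisible by another's, tail-reduce, and make monic.
Reduced Gröbner basis: {v - 1, w^2 + 1/3w - 4/3}.
Label its elements g_1 = v - 1, g_2 = w^2 + 1/3w - 4/3.

Reduce p = 2uw^2 + 2/3uw - 32/3u + 5v modulo G:
  leading term uw^2: subtract (2u)·g_2 from 2uw^2 + 2/3uw - 32/3u + 5v → -8u + 5v
  leading term u: no divisor's leading term divides it; move -8u to the remainder.
  leading term v: subtract (5)·g_1 from 5v → 5
  leading term 1: no divisor's leading term divides it; move 5 to the remainder.
  normal form = -8u + 5.
The normal form is nonzero, so p ∉ I. Since p minus its normal form lies in I, I + (p) = I + (r) where r = -8u + 5; decide whether this ideal is the whole ring.
Run Buchberger on G together with r (pairs among the g_i already reduce to 0 since G is a Gröbner basis):
g_1 = v - 1, LT = v.
g_2 = w^2 + 1/3w - 4/3, LT = w^2.
r = -8u + 5, LT = u.

The S-polynomials (S(g_1,g_2), S(g_1,r), S(g_2,r)) all reduce to 0 modulo the current basis, so we have a Gröbner basis.
Inter-reduce: drop elements whose leading term is divisible by another's, tail-reduce, and make monic.
Reduced Gröbner basis: {u - 5/8, v - 1, w^2 + 1/3w - 4/3}.
The reduced Gröbner basis of I + (p) is {u - 5/8, v - 1, w^2 + 1/3w - 4/3} ≠ {1}, a proper ideal, so the enlarged system stays consistent: p is independent of I, with normal form -8u + 5.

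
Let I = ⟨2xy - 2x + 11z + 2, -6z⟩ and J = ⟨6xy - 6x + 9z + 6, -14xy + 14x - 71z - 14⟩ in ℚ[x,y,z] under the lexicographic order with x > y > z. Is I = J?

Yes, the ideals are equal.

Equality of ideals is decidable: compute both reduced Gröbner bases (unique for the ordering) and check whether they agree.
Buchberger on the first generating set:
f_1 = 2xy - 2x + 11z + 2, LT = xy.
f_2 = -6z, LT = z.

The S-polynomials (S(f_1,f_2)) all reduce to 0 modulo the current basis, so we have a Gröbner basis.
Inter-reduce: drop elements whose leading term is divisible by another's, tail-reduce, and make monic.
Reduced Gröbner basis: {xy - x + 1, z}.

Buchberger on the second generating set:
h_1 = 6xy - 6x + 9z + 6, LT = xy.
h_2 = -14xy + 14x - 71z - 14, LT = xy.

S(h_1,h_2): lcm = xy. S = -25/7z.
  leading term z: no divisor's leading term divides it; move -25/7z to the remainder.
  remainder -25/7z ≠ 0; add k_3 = -25/7z to the basis.

The other S-polynomials (S(h_1,k_3), S(h_2,k_3)) all reduce to 0 modulo the current basis, so we have a Gröbner basis.
Inter-reduce: drop elements whose leading term is divisible by another's, tail-reduce, and make monic.
Reduced Gröbner basis: {xy - x + 1, z}.

These coincide, so the ideals are equal.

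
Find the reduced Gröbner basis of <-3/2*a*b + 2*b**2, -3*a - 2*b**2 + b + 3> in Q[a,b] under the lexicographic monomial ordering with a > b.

f_1 = -3/2*a*b + 2*b**2, LT = a*b.
f_2 = -3*a - 2*b**2 + b + 3, LT = a.

S(f_1,f_2): lcm = a*b. S = -2/3*b**3 - b**2 + b.
  leading term b**3: no divisor's leading term divides it; move -2/3*b**3 to the remainder.
  leading term b**2: no divisor's leading term divides it; move -b**2 to the remainder.
  leading term b: no divisor's leading term divides it; move b to the remainder.
  remainder -2/3*b**3 - b**2 + b ≠ 0; add g_3 = -2/3*b**3 - b**2 + b to the basis.

The other S-polynomials (S(f_1,g_3), S(f_2,g_3)) all reduce to 0 modulo the current basis, so we have a Gröbner basis.
Inter-reduce: drop elements whose leading term is divisible by another's, tail-reduce, and make monic.

G = {a + 2/3*b**2 - 1/3*b - 1, b**3 + 3/2*b**2 - 3/2*b}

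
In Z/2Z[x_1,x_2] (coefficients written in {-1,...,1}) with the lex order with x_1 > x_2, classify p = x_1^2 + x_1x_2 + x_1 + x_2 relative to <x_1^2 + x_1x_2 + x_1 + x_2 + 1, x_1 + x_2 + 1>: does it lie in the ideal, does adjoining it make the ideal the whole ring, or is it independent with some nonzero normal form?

Adjoining x_1^2 + x_1x_2 + x_1 + x_2 makes the ideal the whole ring: the system is inconsistent.

First compute the reduced Gröbner basis of I by Buchberger's algorithm.
f_1 = x_1^2 + x_1x_2 + x_1 + x_2 + 1, LT = x_1^2.
f_2 = x_1 + x_2 + 1, LT = x_1.

S(f_1,f_2): lcm = x_1^2. S = x_2 + 1.
  leading term x_2: no divisor's leading term divides it; move x_2 to the remainder.
  leading term 1: no divisor's leading term divides it; move 1 to the remainder.
  remainder x_2 + 1 ≠ 0; add h_3 = x_2 + 1 to the basis.

The other S-polynomials (S(f_1,h_3), S(f_2,h_3)) all reduce to 0 modulo the current basis, so we have a Gröbner basis.
Inter-reduce: drop elements whose leading term is divisible by another's, tail-reduce, and make monic.
Reduced Gröbner basis: {x_1, x_2 + 1}.
Label its elements g_1 = x_1, g_2 = x_2 + 1.

Reduce p = x_1^2 + x_1x_2 + x_1 + x_2 modulo G:
  leading term x_1^2: subtract (x_1)·g_1 from x_1^2 + x_1x_2 + x_1 + x_2 → x_1x_2 + x_1 + x_2
  leading term x_1x_2: subtract (x_2)·g_1 from x_1x_2 + x_1 + x_2 → x_1 + x_2
  leading term x_1: subtract (1)·g_1 from x_1 + x_2 → x_2
  leading term x_2: subtract (1)·g_2 from x_2 → 1
  leading term 1: no divisor's leading term divides it; move 1 to the remainder.
  normal form = 1.
The normal form is nonzero, so p ∉ I. Since p minus its normal form lies in I, I + (p) = I + (r) where r = 1; decide whether this ideal is the whole ring.
Here r = 1 is a nonzero constant, hence a unit: 1 ∈ I + (p), the Gröbner basis of I + (p) is {1}, and the enlarged system has no common solution — adjoining p is inconsistent.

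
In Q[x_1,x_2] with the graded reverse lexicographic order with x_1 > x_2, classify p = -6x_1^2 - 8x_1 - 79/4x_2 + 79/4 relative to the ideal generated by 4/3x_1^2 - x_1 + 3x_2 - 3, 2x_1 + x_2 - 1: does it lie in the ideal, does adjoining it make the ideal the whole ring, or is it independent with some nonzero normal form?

-6x_1^2 - 8x_1 - 79/4x_2 + 79/4 lies in I (it reduces to 0).

First compute the reduced Gröbner basis of I by Buchberger's algorithm.
f_1 = 4/3x_1^2 - x_1 + 3x_2 - 3, LT = x_1^2.
f_2 = 2x_1 + x_2 - 1, LT = x_1.

S(f_1,f_2): lcm = x_1^2. S = -1/2x_1x_2 - 1/4x_1 + 9/4x_2 - 9/4.
  leading term x_1x_2: subtract (-1/4x_2)·f_2 from -1/2x_1x_2 - 1/4x_1 + 9/4x_2 - 9/4 → 1/4x_2^2 - 1/4x_1 + 2x_2 - 9/4
  leading term x_2^2: no divisor's leading term divides it; move 1/4x_2^2 to the remainder.
  leading term x_1: subtract (-1/8)·f_2 from -1/4x_1 + 2x_2 - 9/4 → 17/8x_2 - 19/8
  leading term x_2: no divisor's leading term divides it; move 17/8x_2 to the remainder.
  leading term 1: no divisor's leading term divides it; move -19/8 to the remainder.
  remainder 1/4x_2^2 + 17/8x_2 - 19/8 ≠ 0; add h_3 = 1/4x_2^2 + 17/8x_2 - 19/8 to the basis.

The other S-polynomials (S(f_1,h_3), S(f_2,h_3)) all reduce to 0 modulo the current basis, so we have a Gröbner basis.
Inter-reduce: drop elements whose leading term is divisible by another's, tail-reduce, and make monic.
Reduced Gröbner basis: {x_2^2 + 17/2x_2 - 19/2, x_1 + 1/2x_2 - 1/2}.
Label its elements g_1 = x_2^2 + 17/2x_2 - 19/2, g_2 = x_1 + 1/2x_2 - 1/2.

Reduce p = -6x_1^2 - 8x_1 - 79/4x_2 + 79/4 modulo G:
  leading term x_1^2: subtract (-6x_1)·g_2 from -6x_1^2 - 8x_1 - 79/4x_2 + 79/4 → 3x_1x_2 - 11x_1 - 79/4x_2 + 79/4
  leading term x_1x_2: subtract (3x_2)·g_2 from 3x_1x_2 - 11x_1 - 79/4x_2 + 79/4 → -3/2x_2^2 - 11x_1 - 73/4x_2 + 79/4
  leading term x_2^2: subtract (-3/2)·g_1 from -3/2x_2^2 - 11x_1 - 73/4x_2 + 79/4 → -11x_1 - 11/2x_2 + 11/2
  leading term x_1: subtract (-11)·g_2 from -11x_1 - 11/2x_2 + 11/2 → 0
  normal form = 0.
Since the normal form is 0, p ∈ I.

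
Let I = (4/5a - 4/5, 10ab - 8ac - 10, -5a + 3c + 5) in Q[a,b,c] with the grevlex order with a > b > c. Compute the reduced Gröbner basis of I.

G = {a - 1, b - 1, c}

f_1 = 4/5a - 4/5, LT = a.
f_2 = 10ab - 8ac - 10, LT = ab.
f_3 = -5a + 3c + 5, LT = a.

S(f_1,f_2): lcm = ab. S = 4/5ac - b + 1.
  leading term ac: subtract (c)·f_1 from 4/5ac - b + 1 → -b + 4/5c + 1
  leading term b: no divisor's leading term divides it; move -b to the remainder.
  leading term c: no divisor's leading term divides it; move 4/5c to the remainder.
  leading term 1: no divisor's leading term divides it; move 1 to the remainder.
  remainder -b + 4/5c + 1 ≠ 0; add g_4 = -b + 4/5c + 1 to the basis.

S(f_1,f_3): lcm = a. S = 3/5c.
  leading term c: no divisor's leading term divides it; move 3/5c to the remainder.
  remainder 3/5c ≠ 0; add g_5 = 3/5c to the basis.

The other S-polynomials (S(f_2,f_3), S(f_1,g_4), S(f_2,g_4), S(f_3,g_4), S(f_1,g_5), S(f_2,g_5), S(f_3,g_5), S(g_4,g_5)) all reduce to 0 modulo the current basis, so we have a Gröbner basis.
Inter-reduce: drop elements whose leading term is divisible by another's, tail-reduce, and make monic.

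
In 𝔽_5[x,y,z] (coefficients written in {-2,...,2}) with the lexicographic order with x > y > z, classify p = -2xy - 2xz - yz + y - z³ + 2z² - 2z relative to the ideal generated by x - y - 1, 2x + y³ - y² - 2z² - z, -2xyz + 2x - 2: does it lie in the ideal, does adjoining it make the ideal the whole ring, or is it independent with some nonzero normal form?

-2xy - 2xz - yz + y - z³ + 2z² - 2z lies in I (it reduces to 0).

First compute the reduced Gröbner basis of I by Buchberger's algorithm.
f_1 = x - y - 1, LT = x.
f_2 = 2x + y³ - y² - 2z² - z, LT = x.
f_3 = -2xyz + 2x - 2, LT = xyz.

S(f_1,f_2): lcm = x. S = 2y³ - 2y² - y + z² - 2z - 1.
  reduce S modulo (f_1, f_2, f_3):
  remainder 2y³ - 2y² - y + z² - 2z - 1 ≠ 0; add h_4 = 2y³ - 2y² - y + z² - 2z - 1 to the basis.

S(f_1,f_3): lcm = xyz. S = x - y²z - yz - 1.
  reduce S modulo (f_1, f_2, f_3, h_4):
  remainder -y²z - yz + y ≠ 0; add h_5 = -y²z - yz + y to the basis.

S(f_3,h_4): lcm = xy³z. S = xy²z - xy² - 2xyz + 2xz³ + xz² - 2xz + y².
  reduce S modulo (f_1, f_2, f_3, h_4, h_5):
  remainder -y² + 2yz³ + yz² - yz + 2y - z³ + 2 ≠ 0; add h_6 = -y² + 2yz³ + yz² - yz + 2y - z³ + 2 to the basis.

S(h_4,h_5): lcm = y³z. S = -2y²z + y² + 2yz - 2z³ - z² + 2z.
  reduce S modulo (f_1, f_2, f_3, h_4, h_5, h_6):
  remainder 2yz³ + yz² - 2yz + 2z³ - z² + 2z + 2 ≠ 0; add h_7 = 2yz³ + yz² - 2yz + 2z³ - z² + 2z + 2 to the basis.

S(h_5,h_6): lcm = y²z. S = 2yz⁴ + yz³ - yz² - 2yz - y - z⁴ + 2z.
  reduce S modulo (f_1, f_2, f_3, h_4, h_5, h_6, h_7):
  remainder yz² - 2yz - y + 2z⁴ + z³ - 2z² ≠ 0; add h_8 = yz² - 2yz - y + 2z⁴ + z³ - 2z² to the basis.

S(h_4,h_7): lcm = y³z³. S = 2y³z² + y³z - 2y²z³ - 2y²z² - y²z - y² + 2yz³ - 2z⁵ - z⁴ + 2z³.
  reduce S modulo (f_1, f_2, f_3, h_4, h_5, h_6, h_7, h_8):
  remainder -2z⁵ - z⁴ - 2z³ + 2z² + z + 1 ≠ 0; add h_9 = -2z⁵ - z⁴ - 2z³ + 2z² + z + 1 to the basis.

The other S-polynomials (S(f_2,f_3), S(f_1,h_4), S(f_2,h_4), S(f_1,h_5), S(f_2,h_5), S(f_3,h_5), S(f_1,h_6), S(f_2,h_6), S(f_3,h_6), S(h_4,h_6), S(f_1,h_7), S(f_2,h_7), S(f_3,h_7), S(h_5,h_7), S(h_6,h_7), S(f_1,h_8), S(f_2,h_8), S(f_3,h_8), S(h_4,h_8), S(h_5,h_8), S(h_6,h_8), S(h_7,h_8), S(f_1,h_9), S(f_2,h_9), S(f_3,h_9), S(h_4,h_9), S(h_5,h_9), S(h_6,h_9), S(h_7,h_9), S(h_8,h_9)) all reduce to 0 modulo the current basis, so we have a Gröbner basis.
Inter-reduce: drop elements whose leading term is divisible by another's, tail-reduce, and make monic.
Reduced Gröbner basis: {x - y - 1, y² - yz - 2y - 2z³ - z² + 2z, yz² - 2yz - y + 2z⁴ + z³ - 2z², z⁵ - 2z⁴ + z³ - z² + 2z + 2}.
Label its elements g_1 = x - y - 1, g_2 = y² - yz - 2y - 2z³ - z² + 2z, g_3 = yz² - 2yz - y + 2z⁴ + z³ - 2z², g_4 = z⁵ - 2z⁴ + z³ - z² + 2z + 2.

Reduce p = -2xy - 2xz - yz + y - z³ + 2z² - 2z modulo G:
  leading term xy: subtract (-2y)·g_1 from -2xy - 2xz - yz + y - z³ + 2z² - 2z → -2xz - 2y² - yz - y - z³ + 2z² - 2z
  leading term xz: subtract (-2z)·g_1 from -2xz - 2y² - yz - y - z³ + 2z² - 2z → -2y² + 2yz - y - z³ + 2z² + z
  leading term y²: subtract (-2)·g_2 from -2y² + 2yz - y - z³ + 2z² + z → 0
  normal form = 0.
Since the normal form is 0, p ∈ I.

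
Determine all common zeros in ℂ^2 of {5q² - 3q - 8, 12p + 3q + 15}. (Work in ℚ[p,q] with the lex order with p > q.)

{(-1, -1), (-33/20, 8/5)}

Compute a lex Gröbner basis by Buchberger's algorithm.
f_1 = 5q² - 3q - 8, LT = q².
f_2 = 12p + 3q + 15, LT = p.

The S-polynomials (S(f_1,f_2)) all reduce to 0 modulo the current basis, so we have a Gröbner basis.
Inter-reduce: drop elements whose leading term is divisible by another's, tail-reduce, and make monic.
Reduced Gröbner basis: {p + ¼q + 5/4, q² - ⅗q - 8/5}.

From the last basis element, q² - ⅗q - 8/5 = 0, so q takes values in {-1, 8/5}. Each choice, substituted upward through the basis, yields the corresponding point(s) of the solution set.
  q = -1: the earlier basis element becomes p + 1 = 0, giving p = -1 — point (-1, -1).
  q = 8/5: the earlier basis element becomes p + 33/20 = 0, giving p = -33/20 — point (-33/20, 8/5).
Substituting each solution back into the original system confirms all equations vanish.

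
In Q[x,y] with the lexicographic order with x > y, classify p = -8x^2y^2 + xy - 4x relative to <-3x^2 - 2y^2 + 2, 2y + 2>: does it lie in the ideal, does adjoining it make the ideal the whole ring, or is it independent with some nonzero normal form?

First compute the reduced Gröbner basis of I by Buchberger's algorithm.
f_1 = -3x^2 - 2y^2 + 2, LT = x^2.
f_2 = 2y + 2, LT = y.

The S-polynomials (S(f_1,f_2)) all reduce to 0 modulo the current basis, so we have a Gröbner basis.
Inter-reduce: drop elements whose leading term is divisible by another's, tail-reduce, and make monic.
Reduced Gröbner basis: {x^2, y + 1}.
Label its elements g_1 = x^2, g_2 = y + 1.

Reduce p = -8x^2y^2 + xy - 4x modulo G:
  leading term x^2y^2: subtract (-8y^2)·g_1 from -8x^2y^2 + xy - 4x → xy - 4x
  leading term xy: subtract (x)·g_2 from xy - 4x → -5x
  leading term x: no divisor's leading term divides it; move -5x to the remainder.
  normal form = -5x.
The normal form is nonzero, so p ∉ I. Since p minus its normal form lies in I, I + (p) = I + (r) where r = -5x; decide whether this ideal is the whole ring.
Run Buchberger on G together with r (pairs among the g_i already reduce to 0 since G is a Gröbner basis):
g_1 = x^2, LT = x^2.
g_2 = y + 1, LT = y.
r = -5x, LT = x.

The S-polynomials (S(g_1,g_2), S(g_1,r), S(g_2,r)) all reduce to 0 modulo the current basis, so we have a Gröbner basis.
Inter-reduce: drop elements whose leading term is divisible by another's, tail-reduce, and make monic.
Reduced Gröbner basis: {x, y + 1}.
The reduced Gröbner basis of I + (p) is {x, y + 1} ≠ {1}, a proper ideal, so the enlarged system stays consistent: p is independent of I, with normal form -5x.

-8x^2y^2 + xy - 4x is independent of I; its normal form modulo I is -5x.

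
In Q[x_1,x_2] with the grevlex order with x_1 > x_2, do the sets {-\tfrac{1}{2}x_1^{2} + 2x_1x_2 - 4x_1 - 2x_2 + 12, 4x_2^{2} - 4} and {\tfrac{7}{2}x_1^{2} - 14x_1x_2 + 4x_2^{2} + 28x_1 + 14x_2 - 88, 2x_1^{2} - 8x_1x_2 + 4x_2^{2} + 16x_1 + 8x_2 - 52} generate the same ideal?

Yes, the ideals are equal.

Equality of ideals is decidable: compute both reduced Gröbner bases (unique for the ordering) and check whether they agree.
Buchberger on the first generating set:
f_1 = -\tfrac{1}{2}x_1^{2} + 2x_1x_2 - 4x_1 - 2x_2 + 12, LT = x_1^{2}.
f_2 = 4x_2^{2} - 4, LT = x_2^{2}.

The S-polynomials (S(f_1,f_2)) all reduce to 0 modulo the current basis, so we have a Gröbner basis.
Inter-reduce: drop elements whose leading term is divisible by another's, tail-reduce, and make monic.
Reduced Gröbner basis: {x_1^{2} - 4x_1x_2 + 8x_1 + 4x_2 - 24, x_2^{2} - 1}.

Buchberger on the second generating set:
h_1 = \tfrac{7}{2}x_1^{2} - 14x_1x_2 + 4x_2^{2} + 28x_1 + 14x_2 - 88, LT = x_1^{2}.
h_2 = 2x_1^{2} - 8x_1x_2 + 4x_2^{2} + 16x_1 + 8x_2 - 52, LT = x_1^{2}.

S(h_1,h_2): lcm = x_1^{2}. S = -\tfrac{6}{7}x_2^{2} + \tfrac{6}{7}.
  reduce S modulo (h_1, h_2):
  remainder -\tfrac{6}{7}x_2^{2} + \tfrac{6}{7} ≠ 0; add k_3 = -\tfrac{6}{7}x_2^{2} + \tfrac{6}{7} to the basis.

The other S-polynomials (S(h_1,k_3), S(h_2,k_3)) all reduce to 0 modulo the current basis, so we have a Gröbner basis.
Inter-reduce: drop elements whose leading term is divisible by another's, tail-reduce, and make monic.
Reduced Gröbner basis: {x_1^{2} - 4x_1x_2 + 8x_1 + 4x_2 - 24, x_2^{2} - 1}.

The two bases agree; hence the ideals are identical.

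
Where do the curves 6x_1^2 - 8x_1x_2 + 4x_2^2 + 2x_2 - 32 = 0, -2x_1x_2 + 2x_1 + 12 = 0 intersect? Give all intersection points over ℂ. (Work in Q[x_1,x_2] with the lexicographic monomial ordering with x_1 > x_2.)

{(-3, -1), (2, 4), (7/6 + sqrt(193)/6, -3/4 + sqrt(193)/4), (7/6 - sqrt(193)/6, -sqrt(193)/4 - 3/4)}

Compute a lex Gröbner basis by Buchberger's algorithm.
f_1 = 6x_1^2 - 8x_1x_2 + 4x_2^2 + 2x_2 - 32, LT = x_1^2.
f_2 = -2x_1x_2 + 2x_1 + 12, LT = x_1x_2.

S(f_1,f_2): lcm = x_1^2x_2. S = x_1^2 - 4/3x_1x_2^2 + 6x_1 + 2/3x_2^3 + 1/3x_2^2 - 16/3x_2.
  reduce S modulo (f_1, f_2):
  remainder 6x_1 + 2/3x_2^3 - 1/3x_2^2 - 41/3x_2 + 16/3 ≠ 0; add h_3 = 6x_1 + 2/3x_2^3 - 1/3x_2^2 - 41/3x_2 + 16/3 to the basis.

S(f_2,h_3): lcm = x_1x_2. S = -x_1 - 1/9x_2^4 + 1/18x_2^3 + 41/18x_2^2 - 8/9x_2 - 6.
  reduce S modulo (f_1, f_2, h_3):
  remainder -1/9x_2^4 + 1/6x_2^3 + 20/9x_2^2 - 19/6x_2 - 46/9 ≠ 0; add h_4 = -1/9x_2^4 + 1/6x_2^3 + 20/9x_2^2 - 19/6x_2 - 46/9 to the basis.

The other S-polynomials (S(f_1,h_3), S(f_1,h_4), S(f_2,h_4), S(h_3,h_4)) all reduce to 0 modulo the current basis, so we have a Gröbner basis.
Inter-reduce: drop elements whose leading term is divisible by another's, tail-reduce, and make monic.
Reduced Gröbner basis: {x_1 + 1/9x_2^3 - 1/18x_2^2 - 41/18x_2 + 8/9, x_2^4 - 3/2x_2^3 - 20x_2^2 + 57/2x_2 + 46}.

The lex basis is triangular: the last element involves only x_2. Solving x_2^4 - 3/2x_2^3 - 20x_2^2 + 57/2x_2 + 46 = 0 gives x_2 ∈ {-1, 4, -3/4 + sqrt(193)/4, -sqrt(193)/4 - 3/4}; substituting each value into the earlier elements determines the remaining variables.
  x_2 = -1: the earlier basis element becomes x_1 + 3 = 0, giving x_1 = -3 — point (-3, -1).
  x_2 = 4: the earlier basis element becomes x_1 - 2 = 0, giving x_1 = 2 — point (2, 4).
  x_2 = -3/4 + sqrt(193)/4: the earlier basis element becomes x_1 - sqrt(193)/6 - 7/6 = 0, giving x_1 = 7/6 + sqrt(193)/6 — point (7/6 + sqrt(193)/6, -3/4 + sqrt(193)/4).
  x_2 = -sqrt(193)/4 - 3/4: the earlier basis element becomes x_1 - 7/6 + sqrt(193)/6 = 0, giving x_1 = 7/6 - sqrt(193)/6 — point (7/6 - sqrt(193)/6, -sqrt(193)/4 - 3/4).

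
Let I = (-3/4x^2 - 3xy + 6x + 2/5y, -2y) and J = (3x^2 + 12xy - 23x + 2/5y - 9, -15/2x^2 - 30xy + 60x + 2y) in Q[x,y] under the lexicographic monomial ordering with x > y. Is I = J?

No, the ideals differ.

Equality of ideals is decidable: compute both reduced Gröbner bases (unique for the ordering) and check whether they agree.
Buchberger on the first generating set:
f_1 = -3/4x^2 - 3xy + 6x + 2/5y, LT = x^2.
f_2 = -2y, LT = y.

S(f_1,f_2): leading monomials are coprime, so the S-polynomial reduces to 0 (Buchberger's first criterion).
Every S-polynomial of the final basis reduces to 0, so we have a Gröbner basis.
Inter-reduce: drop elements whose leading term is divisible by another's, tail-reduce, and make monic.
Reduced Gröbner basis: {x^2 - 8x, y}.

Buchberger on the second generating set:
h_1 = 3x^2 + 12xy - 23x + 2/5y - 9, LT = x^2.
h_2 = -15/2x^2 - 30xy + 60x + 2y, LT = x^2.

S(h_1,h_2): lcm = x^2. S = 1/3x + 2/5y - 3.
  leading term x: no divisor's leading term divides it; move 1/3x to the remainder.
  leading term y: no divisor's leading term divides it; move 2/5y to the remainder.
  leading term 1: no divisor's leading term divides it; move -3 to the remainder.
  remainder 1/3x + 2/5y - 3 ≠ 0; add k_3 = 1/3x + 2/5y - 3 to the basis.

S(h_1,k_3): lcm = x^2. S = 14/5xy + 4/3x + 2/15y - 3.
  leading term xy: subtract (42/5y)·k_3 from 14/5xy + 4/3x + 2/15y - 3 → 4/3x - 84/25y^2 + 76/3y - 3
  leading term x: subtract (4)·k_3 from 4/3x - 84/25y^2 + 76/3y - 3 → -84/25y^2 + 356/15y + 9
  leading term y^2: no divisor's leading term divides it; move -84/25y^2 to the remainder.
  leading term y: no divisor's leading term divides it; move 356/15y to the remainder.
  leading term 1: no divisor's leading term divides it; move 9 to the remainder.
  remainder -84/25y^2 + 356/15y + 9 ≠ 0; add k_4 = -84/25y^2 + 356/15y + 9 to the basis.

S(h_2,k_3): lcm = x^2. S = 14/5xy + x - 4/15y.
  leading term xy: subtract (42/5y)·k_3 from 14/5xy + x - 4/15y → x - 84/25y^2 + 374/15y
  leading term x: subtract (3)·k_3 from x - 84/25y^2 + 374/15y → -84/25y^2 + 356/15y + 9
  leading term y^2: subtract (1)·k_4 from -84/25y^2 + 356/15y + 9 → 0
  remainder 0.

S(h_1,k_4): leading monomials are coprime, so the S-polynomial reduces to 0 (Buchberger's first criterion).
S(h_2,k_4): leading monomials are coprime, so the S-polynomial reduces to 0 (Buchberger's first criterion).
S(k_3,k_4): leading monomials are coprime, so the S-polynomial reduces to 0 (Buchberger's first criterion).
Every S-polynomial of the final basis reduces to 0, so we have a Gröbner basis.
Inter-reduce: drop elements whose leading term is divisible by another's, tail-reduce, and make monic.
Reduced Gröbner basis: {x + 6/5y - 9, y^2 - 445/63y - 75/28}.

The bases are distinct; the ideals are different.
The choice of monomial ordering does not affect the verdict — as long as both bases are computed under the same ordering, their equality decides ideal equality.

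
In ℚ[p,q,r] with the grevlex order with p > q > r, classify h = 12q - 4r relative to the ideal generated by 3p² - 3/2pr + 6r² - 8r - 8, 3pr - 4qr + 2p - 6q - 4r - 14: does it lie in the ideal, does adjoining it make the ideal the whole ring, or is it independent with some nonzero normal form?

12q - 4r is independent of I; its normal form modulo I is 12q - 4r.

First compute the reduced Gröbner basis of I by Buchberger's algorithm.
f_1 = 3p² - 3/2pr + 6r² - 8r - 8, LT = p².
f_2 = 3pr - 4qr + 2p - 6q - 4r - 14, LT = pr.

S(f_1,f_2): lcm = p²r. S = 4/3pqr - ½pr² + 2r³ - ⅔p² + 2pq + 4/3pr - 8/3r² + 14/3p - 8/3r.
  leading term pqr: subtract (4/9q)·f_2 from 4/3pqr - ½pr² + 2r³ - ⅔p² + 2pq + 4/3pr - 8/3r² + 14/3p - 8/3r → 16/9q²r - ½pr² + 2r³ - ⅔p² + 10/9pq + 8/3q² + 4/3pr + 16/9qr - 8/3r² + 14/3p + 56/9q - 8/3r
  leading term q²r: no divisor's leading term divides it; move 16/9q²r to the remainder.
  leading term pr²: subtract (-⅙r)·f_2 from -½pr² + 2r³ - ⅔p² + 10/9pq + 8/3q² + 4/3pr + 16/9qr - 8/3r² + 14/3p + 56/9q - 8/3r → -⅔qr² + 2r³ - ⅔p² + 10/9pq + 8/3q² + 5/3pr + 7/9qr - 10/3r² + 14/3p + 56/9q - 5r
  leading term qr²: no divisor's leading term divides it; move -⅔qr² to the remainder.
  leading term r³: no divisor's leading term divides it; move 2r³ to the remainder.
  leading term p²: subtract (-2/9)·f_1 from -⅔p² + 10/9pq + 8/3q² + 5/3pr + 7/9qr - 10/3r² + 14/3p + 56/9q - 5r → 10/9pq + 8/3q² + 4/3pr + 7/9qr - 2r² + 14/3p + 56/9q - 61/9r - 16/9
  leading term pq: no divisor's leading term divides it; move 10/9pq to the remainder.
  leading term q²: no divisor's leading term divides it; move 8/3q² to the remainder.
  leading term pr: subtract (4/9)·f_2 from 4/3pr + 7/9qr - 2r² + 14/3p + 56/9q - 61/9r - 16/9 → 23/9qr - 2r² + 34/9p + 80/9q - 5r + 40/9
  leading term qr: no divisor's leading term divides it; move 23/9qr to the remainder.
  leading term r²: no divisor's leading term divides it; move -2r² to the remainder.
  leading term p: no divisor's leading term divides it; move 34/9p to the remainder.
  leading term q: no divisor's leading term divides it; move 80/9q to the remainder.
  leading term r: no divisor's leading term divides it; move -5r to the remainder.
  leading term 1: no divisor's leading term divides it; move 40/9 to the remainder.
  remainder 16/9q²r - ⅔qr² + 2r³ + 10/9pq + 8/3q² + 23/9qr - 2r² + 34/9p + 80/9q - 5r + 40/9 ≠ 0; add k_3 = 16/9q²r - ⅔qr² + 2r³ + 10/9pq + 8/3q² + 23/9qr - 2r² + 34/9p + 80/9q - 5r + 40/9 to the basis.

The other S-polynomials (S(f_1,k_3), S(f_2,k_3)) all reduce to 0 modulo the current basis, so we have a Gröbner basis.
Inter-reduce: drop elements whose leading term is divisible by another's, tail-reduce, and make monic.
Reduced Gröbner basis: {q²r - ⅜qr² + 9/8r³ + ⅝pq + 3/2q² + 23/16qr - 9/8r² + 17/8p + 5q - 45/16r + 5/2, p² - ⅔qr + 2r² + ⅓p - q - 10/3r - 5, pr - 4/3qr + ⅔p - 2q - 4/3r - 14/3}.
Label its elements g_1 = q²r - ⅜qr² + 9/8r³ + ⅝pq + 3/2q² + 23/16qr - 9/8r² + 17/8p + 5q - 45/16r + 5/2, g_2 = p² - ⅔qr + 2r² + ⅓p - q - 10/3r - 5, g_3 = pr - 4/3qr + ⅔p - 2q - 4/3r - 14/3.

Reduce h = 12q - 4r modulo G:
  leading term q: no divisor's leading term divides it; move 12q to the remainder.
  leading term r: no divisor's leading term divides it; move -4r to the remainder.
  normal form = 12q - 4r.
The normal form is nonzero, so h ∉ I. Since h minus its normal form lies in I, I + (h) = I + (n) where n = 12q - 4r; decide whether this ideal is the whole ring.
Run Buchberger on G together with n (pairs among the g_i already reduce to 0 since G is a Gröbner basis):
g_1 = q²r - ⅜qr² + 9/8r³ + ⅝pq + 3/2q² + 23/16qr - 9/8r² + 17/8p + 5q - 45/16r + 5/2, LT = q²r.
g_2 = p² - ⅔qr + 2r² + ⅓p - q - 10/3r - 5, LT = p².
g_3 = pr - 4/3qr + ⅔p - 2q - 4/3r - 14/3, LT = pr.
n = 12q - 4r, LT = q.

S(g_1,n): lcm = q²r. S = -1/24qr² + 9/8r³ + ⅝pq + 3/2q² + 23/16qr - 9/8r² + 17/8p + 5q - 45/16r + 5/2.
  leading term qr²: subtract (-1/288r²)·n from -1/24qr² + 9/8r³ + ⅝pq + 3/2q² + 23/16qr - 9/8r² + 17/8p + 5q - 45/16r + 5/2 → 10/9r³ + ⅝pq + 3/2q² + 23/16qr - 9/8r² + 17/8p + 5q - 45/16r + 5/2
  leading term r³: no divisor's leading term divides it; move 10/9r³ to the remainder.
  leading term pq: subtract (5/96p)·n from ⅝pq + 3/2q² + 23/16qr - 9/8r² + 17/8p + 5q - 45/16r + 5/2 → 3/2q² + 5/24pr + 23/16qr - 9/8r² + 17/8p + 5q - 45/16r + 5/2
  leading term q²: subtract (⅛q)·n from 3/2q² + 5/24pr + 23/16qr - 9/8r² + 17/8p + 5q - 45/16r + 5/2 → 5/24pr + 31/16qr - 9/8r² + 17/8p + 5q - 45/16r + 5/2
  leading term pr: subtract (5/24)·g_3 from 5/24pr + 31/16qr - 9/8r² + 17/8p + 5q - 45/16r + 5/2 → 319/144qr - 9/8r² + 143/72p + 65/12q - 365/144r + 125/36
  leading term qr: subtract (319/1728r)·n from 319/144qr - 9/8r² + 143/72p + 65/12q - 365/144r + 125/36 → -167/432r² + 143/72p + 65/12q - 365/144r + 125/36
  leading term r²: no divisor's leading term divides it; move -167/432r² to the remainder.
  leading term p: no divisor's leading term divides it; move 143/72p to the remainder.
  leading term q: subtract (65/144)·n from 65/12q - 365/144r + 125/36 → -35/48r + 125/36
  leading term r: no divisor's leading term divides it; move -35/48r to the remainder.
  leading term 1: no divisor's leading term divides it; move 125/36 to the remainder.
  remainder 10/9r³ - 167/432r² + 143/72p - 35/48r + 125/36 ≠ 0; add m_5 = 10/9r³ - 167/432r² + 143/72p - 35/48r + 125/36 to the basis.

The other S-polynomials (S(g_1,g_2), S(g_1,g_3), S(g_2,g_3), S(g_2,n), S(g_3,n), S(g_1,m_5), S(g_2,m_5), S(g_3,m_5), S(n,m_5)) all reduce to 0 modulo the current basis, so we have a Gröbner basis.
Inter-reduce: drop elements whose leading term is divisible by another's, tail-reduce, and make monic.
Reduced Gröbner basis: {r³ - 167/480r² + 143/80p - 21/32r + 25/8, p² + 16/9r² + ⅓p - 11/3r - 5, pr - 4/9r² + ⅔p - 2r - 14/3, q - ⅓r}.
The reduced Gröbner basis of I + (h) is {r³ - 167/480r² + 143/80p - 21/32r + 25/8, p² + 16/9r² + ⅓p - 11/3r - 5, pr - 4/9r² + ⅔p - 2r - 14/3, q - ⅓r} ≠ {1}, a proper ideal, so the enlarged system stays consistent: h is independent of I, with normal form 12q - 4r.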